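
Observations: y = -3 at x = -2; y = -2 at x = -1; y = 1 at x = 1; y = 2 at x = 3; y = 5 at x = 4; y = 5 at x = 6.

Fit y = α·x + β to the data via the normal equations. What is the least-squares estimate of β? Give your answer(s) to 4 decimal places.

Sums needed: Σx·x = 67, Σx = 11, Σ1 = 6.
Moment sums: Σx·y = 65, Σy = 8.
MᵀM·[α, β]ᵀ = Mᵀy becomes [[67, 11]; [11, 6]]·[α, β]ᵀ = [65, 8]ᵀ.
Δ = 67·6 − 11² = 281.
α = (65·6 − 11·8)/281 = 302/281; β = (67·8 − 11·65)/281 = -179/281.

β = -0.6370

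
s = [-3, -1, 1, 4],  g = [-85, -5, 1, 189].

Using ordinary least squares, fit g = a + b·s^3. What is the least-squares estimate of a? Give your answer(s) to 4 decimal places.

AᵀA·[a, b]ᵀ = Aᵀg reads: 4·a + 37·b = 100;  37·a + 4827·b = 14397.
det = 4·4827 − 37² = 17939.
a = (100·4827 − 37·14397)/17939 = -49989/17939; b = (4·14397 − 37·100)/17939 = 53888/17939.

a = -2.7866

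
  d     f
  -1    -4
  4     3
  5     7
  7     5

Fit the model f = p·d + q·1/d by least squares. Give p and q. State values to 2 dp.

Setting ∂/∂p … = 0 gives: 91·p + 4·q = 86;  4·p + (22009/19600)·q = 961/140.
(Σd·d = 91, Σd·1/d = 4, Σ1/d·1/d = 22009/19600, Σd·f = 86, Σ1/d·f = 961/140.)
det = 91·(22009/19600) − 4² = 241317/2800.
p = (86·(22009/19600) − 4·(961/140))/(241317/2800) = 451538/563073; q = (91·(961/140) − 4·86)/(241317/2800) = 261940/80439.

p = 0.80, q = 3.26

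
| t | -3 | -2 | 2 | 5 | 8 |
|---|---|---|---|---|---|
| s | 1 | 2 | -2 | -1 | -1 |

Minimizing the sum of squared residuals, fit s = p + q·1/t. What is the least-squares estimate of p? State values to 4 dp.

p = -0.2066

Normal-equation sums: Σ1 = 5, Σ1/t = -1/120, Σ1/t·1/t = 9601/14400.
For Aᵀs: Σs = -1, Σ1/t·s = -319/120.
Determinant 5·(9601/14400) − (-1/120)² = 12001/3600.
p = ((-1)·(9601/14400) − (-1/120)·(-319/120))/(12001/3600) = -2480/12001; q = (5·(-319/120) − (-1/120)·(-1))/(12001/3600) = -47880/12001.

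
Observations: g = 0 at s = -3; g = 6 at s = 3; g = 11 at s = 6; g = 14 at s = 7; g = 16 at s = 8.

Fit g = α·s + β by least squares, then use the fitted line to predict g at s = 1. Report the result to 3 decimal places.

ĝ = 4.827

The normal system MᵀM·[α, β]ᵀ = Mᵀg is [[167, 21]; [21, 5]]·[α, β]ᵀ = [310, 47]ᵀ.
Eliminating β: 5·(row 1) − 21·(row 2) gives 394·α = 5·310 − 21·47 = 563, so α = 563/394.
Then β = (47 − 21·(563/394))/5 = 1339/394.
At s = 1: ĝ = (563/394)·(1) + (1339/394)·(1) = 951/197.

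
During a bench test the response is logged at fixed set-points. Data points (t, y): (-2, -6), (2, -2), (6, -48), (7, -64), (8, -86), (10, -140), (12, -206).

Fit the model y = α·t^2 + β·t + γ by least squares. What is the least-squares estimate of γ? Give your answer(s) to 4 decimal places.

γ = 2.1931

The normal equations are: 38561·α + 3799·β + 401·γ = -54064;  3799·α + 401·β + 43·γ = -5288;  401·α + 43·β + 7·γ = -552.
Solving the 3×3 system (Gaussian elimination) gives α = -78363/50953, β = 58495/50953, γ = 111746/50953.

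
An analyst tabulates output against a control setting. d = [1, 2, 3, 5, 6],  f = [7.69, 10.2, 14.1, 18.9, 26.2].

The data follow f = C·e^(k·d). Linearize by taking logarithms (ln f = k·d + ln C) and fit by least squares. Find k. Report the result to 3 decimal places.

k = 0.232

Taking logs, ln f = k·d + ln C, so regress ln f on d.
Σd = 17.0000, Σ(d)² = 75.0000, Σln f = 13.2134, Σd·ln f = 48.9136.
Equations: 75.0000·k + 17.0000·ln C = 48.9136;  17.0000·k + 5·ln C = 13.2134.
Solving (det = 86.0000): k = 0.23186, ln C = 1.85435.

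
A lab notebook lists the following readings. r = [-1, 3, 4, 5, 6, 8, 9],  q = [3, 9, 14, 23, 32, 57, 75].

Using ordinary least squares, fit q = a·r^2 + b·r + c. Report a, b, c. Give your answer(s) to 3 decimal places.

a = 0.968, b = -0.662, c = 1.562

Normal-equation sums: Σr^2·r^2 = 12916, Σr^2·r = 1672, Σr^2 = 232, Σr·r = 232, Σr = 34, Σ1 = 7.
And Σr^2·q = 11758, Σr·q = 1518, Σq = 213.
So AᵀA·[a, b, c]ᵀ = Aᵀq: [[12916, 1672, 232]; [1672, 232, 34]; [232, 34, 7]]·[a, b, c]ᵀ = [11758, 1518, 213]ᵀ.
Solving the 3×3 system (Gaussian elimination) gives a = 4919/5082, b = -1681/2541, c = 189/121.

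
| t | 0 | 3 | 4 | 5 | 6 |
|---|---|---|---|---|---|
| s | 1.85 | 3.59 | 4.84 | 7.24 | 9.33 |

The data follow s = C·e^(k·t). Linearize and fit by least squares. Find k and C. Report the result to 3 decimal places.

k = 0.273, C = 1.742

Let Y = ln s. Fitting Y = k·t + ln C by least squares:
Sums: Σt = 18.0000, Σ(t)² = 86.0000, Σln s = 7.6831, Σt·ln s = 33.4396.
Normal system: [[86.0000, 18.0000]; [18.0000, 5]]·[k, ln C]ᵀ = [33.4396, 7.6831]ᵀ.
Δ = 86.0000·5 − (18.0000)² = 106.0000; k = (33.4396·5 − 18.0000·7.6831)/106.0000 = 0.27266, ln C = (86.0000·7.6831 − 18.0000·33.4396)/106.0000 = 0.55504, so C = exp(0.55504) = 1.74201.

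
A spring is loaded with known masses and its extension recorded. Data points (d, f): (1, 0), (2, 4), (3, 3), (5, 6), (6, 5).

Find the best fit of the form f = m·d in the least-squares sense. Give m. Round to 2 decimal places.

m = 1.03

Compute the Gram sums: Σd·d = 75.
Moment sums: Σd·f = 77.
Normal equations: [[75]]·[m]ᵀ = [77]ᵀ.
m = 77/75 = 1.02667.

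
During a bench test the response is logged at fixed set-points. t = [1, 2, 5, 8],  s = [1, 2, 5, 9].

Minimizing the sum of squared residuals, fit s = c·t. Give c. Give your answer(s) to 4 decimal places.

c = 1.0851

With design matrix X, XᵀX = [[94]] and Xᵀs = [102]ᵀ.
Hence c = 102 / 94 ≈ 1.08511.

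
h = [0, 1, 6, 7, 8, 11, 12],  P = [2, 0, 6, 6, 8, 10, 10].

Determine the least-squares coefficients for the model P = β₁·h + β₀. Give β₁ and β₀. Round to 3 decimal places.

The normal system MᵀM·[β₁, β₀]ᵀ = MᵀP is [[415, 45]; [45, 7]]·[β₁, β₀]ᵀ = [372, 42]ᵀ.
Eliminating β₀: 7·(row 1) − 45·(row 2) gives 880·β₁ = 7·372 − 45·42 = 714, so β₁ = 357/440.
Then β₀ = (42 − 45·(357/440))/7 = 69/88.

β₁ = 0.811, β₀ = 0.784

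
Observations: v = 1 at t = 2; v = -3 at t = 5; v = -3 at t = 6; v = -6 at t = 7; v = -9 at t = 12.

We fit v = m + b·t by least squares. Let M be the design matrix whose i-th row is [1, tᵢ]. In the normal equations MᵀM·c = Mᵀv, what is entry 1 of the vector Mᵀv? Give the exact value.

Entry 1 ↔ basis 1, so (Mᵀv)_{1} = Σᵢ vᵢ = (1)·(1) + (1)·(-3) + (1)·(-3) + (1)·(-6) + (1)·(-9) = -20.

-20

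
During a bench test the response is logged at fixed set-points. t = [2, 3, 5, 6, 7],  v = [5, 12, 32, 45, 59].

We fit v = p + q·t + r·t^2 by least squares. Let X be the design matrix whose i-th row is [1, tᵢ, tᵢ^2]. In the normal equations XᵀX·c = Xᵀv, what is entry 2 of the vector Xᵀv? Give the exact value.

Entry 2 ↔ basis t, so (Xᵀv)_{2} = Σᵢ (t)·vᵢ = (2)·(5) + (3)·(12) + (5)·(32) + (6)·(45) + (7)·(59) = 889.

889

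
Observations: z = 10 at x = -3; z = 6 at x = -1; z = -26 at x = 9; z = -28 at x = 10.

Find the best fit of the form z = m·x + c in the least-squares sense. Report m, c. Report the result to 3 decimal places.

m = -3.024, c = 1.840

Compute the Gram sums: Σx·x = 191, Σx = 15, Σ1 = 4.
Right-hand side: Σx·z = -550, Σz = -38.
Eliminating c: 4·(row 1) − 15·(row 2) gives 539·m = 4·(-550) − 15·(-38) = -1630, so m = -1630/539.
Then c = ((-38) − 15·(-1630/539))/4 = 992/539.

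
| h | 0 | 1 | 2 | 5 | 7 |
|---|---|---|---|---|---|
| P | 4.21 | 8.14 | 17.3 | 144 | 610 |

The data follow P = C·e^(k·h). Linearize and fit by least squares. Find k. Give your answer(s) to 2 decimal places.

Taking logs, ln P = k·h + ln C, so regress ln P on h.
Sums: Σh = 15.0000, Σ(h)² = 79.0000, Σln P = 17.7682, Σh·ln P = 77.5415.
Normal system: [[79.0000, 15.0000]; [15.0000, 5]]·[k, ln C]ᵀ = [77.5415, 17.7682]ᵀ.
Slope k = (n·Σh·ln P − Σh·Σln P)/(n·Σ(h)² − (Σh)²) = (5·77.5415 − 15.0000·17.7682)/170.0000 = 0.71285; ln C = (Σln P − k·Σh)/n = 1.41511.

k = 0.71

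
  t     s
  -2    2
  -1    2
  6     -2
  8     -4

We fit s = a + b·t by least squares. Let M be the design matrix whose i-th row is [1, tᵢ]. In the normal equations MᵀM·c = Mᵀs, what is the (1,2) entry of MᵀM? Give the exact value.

Row 1 ↔ basis 1, column 2 ↔ basis t, so (MᵀM)_{1,2} = Σᵢ t = (1)·(-2) + (1)·(-1) + (1)·(6) + (1)·(8) = 11.

11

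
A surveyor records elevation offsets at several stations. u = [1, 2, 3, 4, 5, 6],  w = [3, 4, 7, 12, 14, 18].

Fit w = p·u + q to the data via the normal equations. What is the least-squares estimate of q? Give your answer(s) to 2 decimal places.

MᵀM·[p, q]ᵀ = Mᵀw reads: 91·p + 21·q = 258;  21·p + 6·q = 58.
(Σu·u = 91, Σu = 21, Σ1 = 6, Σu·w = 258, Σw = 58.)
Eliminating q: 6·(row 1) − 21·(row 2) gives 105·p = 6·258 − 21·58 = 330, so p = 22/7.
Then q = (58 − 21·(22/7))/6 = -4/3.

q = -1.33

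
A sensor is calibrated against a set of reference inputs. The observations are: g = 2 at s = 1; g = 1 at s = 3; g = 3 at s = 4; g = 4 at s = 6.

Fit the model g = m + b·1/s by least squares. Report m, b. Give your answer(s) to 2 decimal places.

Normal-equation sums: Σ1 = 4, Σ1/s = 7/4, Σ1/s·1/s = 173/144.
Right-hand side: Σg = 10, Σ1/s·g = 15/4.
Normal equations: [[4, 7/4]; [7/4, 173/144]]·[m, b]ᵀ = [10, 15/4]ᵀ.
Δ = 4·(173/144) − (7/4)² = 251/144.
m = (10·(173/144) − (7/4)·(15/4))/(251/144) = 785/251; b = (4·(15/4) − (7/4)·10)/(251/144) = -360/251.

m = 3.13, b = -1.43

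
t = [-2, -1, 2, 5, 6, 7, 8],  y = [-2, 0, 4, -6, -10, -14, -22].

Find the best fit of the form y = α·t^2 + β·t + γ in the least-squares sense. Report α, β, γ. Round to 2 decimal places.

α = -0.53, β = 1.23, γ = 2.40

Sums needed: Σt^2·t^2 = 8451, Σt^2·t = 1195, Σt^2 = 183, Σt·t = 183, Σt = 25, Σ1 = 7.
Moment sums: Σt^2·y = -2596, Σt·y = -352, Σy = -50.
AᵀA·[α, β, γ]ᵀ = Aᵀy becomes [[8451, 1195, 183]; [1195, 183, 25]; [183, 25, 7]]·[α, β, γ]ᵀ = [-2596, -352, -50]ᵀ.
Solving the 3×3 system (Gaussian elimination) gives α = -47049/88361, β = 108301/88361, γ = 16312/6797.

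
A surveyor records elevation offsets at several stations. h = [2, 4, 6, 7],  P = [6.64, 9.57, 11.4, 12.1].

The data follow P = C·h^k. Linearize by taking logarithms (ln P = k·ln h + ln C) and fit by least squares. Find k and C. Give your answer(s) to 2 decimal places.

Linearized form: ln P = k·ln h + ln C. From the 4 transformed points,
XᵀX = [[9.3992, 5.8171]; [5.8171, 4]], rhs = [13.6553, 9.0786]ᵀ  (here Σln h = 5.8171, Σ(ln h)² = 9.3992, Σln P = 9.0786, Σln h·ln P = 13.6553).
Solving (det = 3.7582): k = 0.48171, ln C = 1.56910, so C = exp(1.56910) = 4.80232.

k = 0.48, C = 4.80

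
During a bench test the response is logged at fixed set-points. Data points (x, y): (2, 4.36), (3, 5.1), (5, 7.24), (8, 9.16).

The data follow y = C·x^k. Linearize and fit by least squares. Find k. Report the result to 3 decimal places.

k = 0.554

Taking logs, ln y = k·ln x + ln C, so regress ln y on ln x.
AᵀA = [[8.6018, 5.4806]; [5.4806, 4]], rhs = [10.6023, 7.2962]ᵀ  (here Σln x = 5.4806, Σ(ln x)² = 8.6018, Σln y = 7.2962, Σln x·ln y = 10.6023).
Δ = 8.6018·4 − (5.4806)² = 4.3697; k = (10.6023·4 − 5.4806·7.2962)/4.3697 = 0.55412, ln C = (8.6018·7.2962 − 5.4806·10.6023)/4.3697 = 1.06481.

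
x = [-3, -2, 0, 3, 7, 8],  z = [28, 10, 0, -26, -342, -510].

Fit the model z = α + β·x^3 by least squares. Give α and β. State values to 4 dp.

With design matrix M, MᵀM = [[6, 847]; [847, 381315]] and Mᵀz = [-840, -379964]ᵀ.
Δ = 6·381315 − 847² = 1570481.
α = ((-840)·381315 − 847·(-379964))/1570481 = 138628/142771; β = (6·(-379964) − 847·(-840))/1570481 = -1568304/1570481.

α = 0.9710, β = -0.9986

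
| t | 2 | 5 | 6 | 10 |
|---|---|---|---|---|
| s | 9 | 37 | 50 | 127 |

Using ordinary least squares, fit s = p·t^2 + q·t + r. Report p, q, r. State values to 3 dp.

XᵀX·[p, q, r]ᵀ = Xᵀs reads: 11937·p + 1349·q + 165·r = 15461;  1349·p + 165·q + 23·r = 1773;  165·p + 23·q + 4·r = 223.
(Σt^2·t^2 = 11937, Σt^2·t = 1349, Σt^2 = 165, Σt·t = 165, Σt = 23, Σ1 = 4, Σt^2·s = 15461, Σt·s = 1773, Σs = 223.)
Solving the 3×3 system (Gaussian elimination) gives p = 4333/3916, q = 5725/3916, r = 3331/1958.

p = 1.106, q = 1.462, r = 1.701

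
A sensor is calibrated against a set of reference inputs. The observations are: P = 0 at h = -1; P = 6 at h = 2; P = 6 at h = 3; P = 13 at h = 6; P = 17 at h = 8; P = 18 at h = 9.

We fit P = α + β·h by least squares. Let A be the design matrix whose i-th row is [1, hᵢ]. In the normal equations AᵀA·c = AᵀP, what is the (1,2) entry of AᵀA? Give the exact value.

Row 1 ↔ basis 1, column 2 ↔ basis h, so (AᵀA)_{1,2} = Σᵢ h = (1)·(-1) + (1)·(2) + (1)·(3) + (1)·(6) + (1)·(8) + (1)·(9) = 27.

27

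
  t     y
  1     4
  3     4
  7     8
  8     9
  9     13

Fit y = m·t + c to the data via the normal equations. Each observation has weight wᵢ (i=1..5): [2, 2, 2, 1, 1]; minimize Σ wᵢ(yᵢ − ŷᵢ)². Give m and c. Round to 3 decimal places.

m = 0.957, c = 2.084

Entries of XᵀWX: Σwᵢ·t·t = 263, Σwᵢ·t = 39, Σwᵢ·1 = 8.
For XᵀWy: Σwᵢ·t·y = 333, Σwᵢ·y = 54.
So XᵀWX·[m, c]ᵀ = XᵀWy: [[263, 39]; [39, 8]]·[m, c]ᵀ = [333, 54]ᵀ.
Eliminating c: 8·(row 1) − 39·(row 2) gives 583·m = 8·333 − 39·54 = 558, so m = 558/583.
Then c = (54 − 39·(558/583))/8 = 1215/583.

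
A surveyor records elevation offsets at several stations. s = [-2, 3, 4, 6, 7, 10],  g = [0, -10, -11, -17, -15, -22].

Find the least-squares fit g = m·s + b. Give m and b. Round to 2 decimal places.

m = -1.81, b = -4.04

Sums needed: Σs·s = 214, Σs = 28, Σ1 = 6.
For Xᵀg: Σs·g = -501, Σg = -75.
Normal equations: [[214, 28]; [28, 6]]·[m, b]ᵀ = [-501, -75]ᵀ.
det = 214·6 − 28² = 500.
m = ((-501)·6 − 28·(-75))/500 = -453/250; b = (214·(-75) − 28·(-501))/500 = -1011/250.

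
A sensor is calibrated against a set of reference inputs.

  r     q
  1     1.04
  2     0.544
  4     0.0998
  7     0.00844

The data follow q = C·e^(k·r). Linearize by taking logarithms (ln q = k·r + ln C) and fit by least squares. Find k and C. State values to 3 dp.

Taking logs, ln q = k·r + ln C, so regress ln q on r.
AᵀA = [[70.0000, 14.0000]; [14.0000, 4]], rhs = [-43.8202, -7.6489]ᵀ  (here Σr = 14.0000, Σ(r)² = 70.0000, Σln q = -7.6489, Σr·ln q = -43.8202).
Δ = 70.0000·4 − (14.0000)² = 84.0000; k = (-43.8202·4 − 14.0000·-7.6489)/84.0000 = -0.81185, ln C = (70.0000·-7.6489 − 14.0000·-43.8202)/84.0000 = 0.92924, so C = exp(0.92924) = 2.53258.

k = -0.812, C = 2.533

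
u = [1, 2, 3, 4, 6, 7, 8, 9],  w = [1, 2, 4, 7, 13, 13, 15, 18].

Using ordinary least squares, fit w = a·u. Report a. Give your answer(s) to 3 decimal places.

The normal system XᵀX·[a]ᵀ = Xᵀw is [[260]]·[a]ᵀ = [496]ᵀ.
Hence a = 496 / 260 ≈ 1.90769.

a = 1.908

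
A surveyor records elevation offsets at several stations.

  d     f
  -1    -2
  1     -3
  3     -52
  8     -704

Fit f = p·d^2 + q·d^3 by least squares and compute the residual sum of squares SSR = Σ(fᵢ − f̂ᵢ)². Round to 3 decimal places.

SSR = 0.634

MᵀM·[p, q]ᵀ = Mᵀf reads: 4179·p + 33011·q = -45529;  33011·p + 262875·q = -361853.
Δ = 4179·262875 − 33011² = 8828504.
p = ((-45529)·262875 − 33011·(-361853))/8828504 = -5826623/2207126; q = (4179·(-361853) − 33011·(-45529))/8828504 = -2306467/2207126.
Residuals: -447048/1103563, 755856/1103563, -28168/1103563, -864/1103563; SSR = 699520/1103563.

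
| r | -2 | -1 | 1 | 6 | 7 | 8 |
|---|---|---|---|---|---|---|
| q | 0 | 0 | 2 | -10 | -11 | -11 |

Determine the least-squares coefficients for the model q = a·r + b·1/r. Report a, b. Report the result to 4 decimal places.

a = -1.5506, b = 2.8917

The normal system MᵀM·[a, b]ᵀ = Mᵀq is [[155, 6]; [6, 65305/28224]]·[a, b]ᵀ = [-223, -439/168]ᵀ.
Determinant 155·(65305/28224) − 6² = 9106211/28224.
a = ((-223)·(65305/28224) − 6·(-439/168))/(9106211/28224) = -14120503/9106211; b = (155·(-439/168) − 6·(-223))/(9106211/28224) = 26332152/9106211.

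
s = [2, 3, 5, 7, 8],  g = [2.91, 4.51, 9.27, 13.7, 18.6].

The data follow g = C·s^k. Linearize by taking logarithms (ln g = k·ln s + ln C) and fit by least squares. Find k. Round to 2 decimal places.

Linearized form: ln g = k·ln s + ln C. From the 5 transformed points,
Over the data: Σln s = 7.4265, Σ(ln s)² = 12.3883, Σln g = 10.3418, Σln s·ln g = 17.1509.
Normal system: [[12.3883, 7.4265]; [7.4265, 5]]·[k, ln C]ᵀ = [17.1509, 10.3418]ᵀ.
Slope k = (n·Σln s·ln g − Σln s·Σln g)/(n·Σ(ln s)² − (Σln s)²) = (5·17.1509 − 7.4265·10.3418)/6.7880 = 1.31856; ln C = (Σln g − k·Σln s)/n = 0.10989.

k = 1.32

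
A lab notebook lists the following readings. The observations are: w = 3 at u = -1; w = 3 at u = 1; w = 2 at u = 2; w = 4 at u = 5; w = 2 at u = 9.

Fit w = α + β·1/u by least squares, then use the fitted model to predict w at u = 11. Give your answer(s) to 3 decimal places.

ŵ = 2.808

With design matrix M, MᵀM = [[5, 73/90]; [73/90, 18649/8100]] and Mᵀw = [14, 91/45]ᵀ.
det = 5·(18649/8100) − (73/90)² = 21979/2025.
α = (14·(18649/8100) − (73/90)·(91/45))/(21979/2025) = 61950/21979; β = (5·(91/45) − (73/90)·14)/(21979/2025) = -2520/21979.
At u = 11: ŵ = (61950/21979)·(1) + (-2520/21979)·(1/11) = 678930/241769.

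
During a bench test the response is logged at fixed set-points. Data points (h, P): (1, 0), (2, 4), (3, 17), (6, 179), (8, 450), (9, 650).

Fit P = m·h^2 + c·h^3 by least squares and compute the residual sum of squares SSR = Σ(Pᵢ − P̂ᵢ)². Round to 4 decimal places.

SSR = 1.7709

Entries of XᵀX: Σh^2·h^2 = 12051, Σh^2·h^3 = 99869, Σh^3·h^3 = 841035.
For XᵀP: Σh^2·P = 88063, Σh^3·P = 743405.
XᵀX·[m, c]ᵀ = XᵀP becomes [[12051, 99869]; [99869, 841035]]·[m, c]ᵀ = [88063, 743405]ᵀ.
Eliminating c: 841035·(row 1) − 99869·(row 2) gives 161495624·m = 841035·88063 − 99869·743405 = -179048740, so m = -44762185/40373906.
Then c = (743405 − 99869·(-44762185/40373906))/841035 = 41002477/40373906.
Residuals: 1879854/20186953, 6262274/20186953, -8925406/20186953, -9083599/20186953, 19884658/20186953, -11014924/20186953; SSR = 35748473/20186953.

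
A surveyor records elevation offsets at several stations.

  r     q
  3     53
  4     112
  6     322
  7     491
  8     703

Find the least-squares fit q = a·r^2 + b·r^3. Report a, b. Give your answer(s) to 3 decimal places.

From the data, Σr^2·r^2 = 8130, Σr^2·r^3 = 58618, Σr^3·r^3 = 431274.
And Σr^2·q = 82912, Σr^3·q = 606500.
Normal equations: [[8130, 58618]; [58618, 431274]]·[a, b]ᵀ = [82912, 606500]ᵀ.
det = 8130·431274 − 58618² = 70187696.
a = (82912·431274 − 58618·606500)/70187696 = 25746611/8773462; b = (8130·606500 − 58618·82912)/70187696 = 8838673/8773462.

a = 2.935, b = 1.007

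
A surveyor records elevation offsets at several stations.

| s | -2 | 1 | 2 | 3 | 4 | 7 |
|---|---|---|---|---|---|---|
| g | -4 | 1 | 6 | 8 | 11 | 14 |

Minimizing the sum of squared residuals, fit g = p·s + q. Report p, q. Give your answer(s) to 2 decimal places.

p = 2.13, q = 0.67

Compute the Gram sums: Σs·s = 83, Σs = 15, Σ1 = 6.
Right-hand side: Σs·g = 187, Σg = 36.
So AᵀA·[p, q]ᵀ = Aᵀg: [[83, 15]; [15, 6]]·[p, q]ᵀ = [187, 36]ᵀ.
Δ = 83·6 − 15² = 273.
p = (187·6 − 15·36)/273 = 194/91; q = (83·36 − 15·187)/273 = 61/91.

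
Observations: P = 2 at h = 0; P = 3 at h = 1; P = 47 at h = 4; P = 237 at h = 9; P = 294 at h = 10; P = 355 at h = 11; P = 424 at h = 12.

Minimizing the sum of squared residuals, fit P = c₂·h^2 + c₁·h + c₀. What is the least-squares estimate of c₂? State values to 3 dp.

c₂ = 2.992

Sums needed: Σh^2·h^2 = 52195, Σh^2·h = 4853, Σh^2 = 463, Σh·h = 463, Σh = 47, Σ1 = 7.
Moment sums: Σh^2·P = 153363, Σh·P = 14257, ΣP = 1362.
Normal equations: [[52195, 4853, 463]; [4853, 463, 47]; [463, 47, 7]]·[c₂, c₁, c₀]ᵀ = [153363, 14257, 1362]ᵀ.
Row-reducing yields c₂ = 480335/160566, c₁ = -115345/160566, c₀ = 40881/26761.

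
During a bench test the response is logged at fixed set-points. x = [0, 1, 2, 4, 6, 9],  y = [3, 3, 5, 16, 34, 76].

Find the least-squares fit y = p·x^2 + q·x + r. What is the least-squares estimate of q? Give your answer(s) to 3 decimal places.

Normal-equation sums: Σx^2·x^2 = 8130, Σx^2·x = 1018, Σx^2 = 138, Σx·x = 138, Σx = 22, Σ1 = 6.
Right-hand side: Σx^2·y = 7659, Σx·y = 965, Σy = 137.
Inverting the 3×3 Gram matrix, [p, q, r]ᵀ = [809/825, -189/275, 4619/1650]ᵀ.

q = -0.687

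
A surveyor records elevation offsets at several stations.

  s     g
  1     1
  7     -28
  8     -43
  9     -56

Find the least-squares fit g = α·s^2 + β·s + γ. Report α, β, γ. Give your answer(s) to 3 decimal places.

α = -1.115, β = 3.949, γ = -1.805

Entries of XᵀX: Σs^2·s^2 = 13059, Σs^2·s = 1585, Σs^2 = 195, Σs·s = 195, Σs = 25, Σ1 = 4.
And Σs^2·g = -8659, Σs·g = -1043, Σg = -126.
Solving the 3×3 system (Gaussian elimination) gives α = -1575/1412, β = 27881/7060, γ = -637/353.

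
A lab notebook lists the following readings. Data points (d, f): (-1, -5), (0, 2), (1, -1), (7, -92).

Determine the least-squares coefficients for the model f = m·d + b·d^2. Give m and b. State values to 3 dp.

m = 2.117, b = -2.181

AᵀA·[m, b]ᵀ = Aᵀf reads: 51·m + 343·b = -640;  343·m + 2403·b = -4514.
det = 51·2403 − 343² = 4904.
m = ((-640)·2403 − 343·(-4514))/4904 = 5191/2452; b = (51·(-4514) − 343·(-640))/4904 = -5347/2452.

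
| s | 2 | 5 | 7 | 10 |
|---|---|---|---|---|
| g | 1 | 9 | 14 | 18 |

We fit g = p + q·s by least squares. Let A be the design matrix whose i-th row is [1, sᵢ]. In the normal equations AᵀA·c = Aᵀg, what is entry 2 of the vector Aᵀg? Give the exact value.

325

Entry 2 ↔ basis s, so (Aᵀg)_{2} = Σᵢ (s)·gᵢ = (2)·(1) + (5)·(9) + (7)·(14) + (10)·(18) = 325.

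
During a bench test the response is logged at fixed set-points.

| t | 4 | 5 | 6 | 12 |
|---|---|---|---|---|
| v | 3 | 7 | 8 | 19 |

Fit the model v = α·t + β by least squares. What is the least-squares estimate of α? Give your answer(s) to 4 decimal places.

α = 1.8903

Normal-equation sums: Σt·t = 221, Σt = 27, Σ1 = 4.
Right-hand side: Σt·v = 323, Σv = 37.
Normal equations: [[221, 27]; [27, 4]]·[α, β]ᵀ = [323, 37]ᵀ.
Eliminating β: 4·(row 1) − 27·(row 2) gives 155·α = 4·323 − 27·37 = 293, so α = 293/155.
Then β = (37 − 27·(293/155))/4 = -544/155.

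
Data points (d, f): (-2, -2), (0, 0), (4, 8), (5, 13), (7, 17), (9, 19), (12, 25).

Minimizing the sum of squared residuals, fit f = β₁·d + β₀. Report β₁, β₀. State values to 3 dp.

Forming MᵀM = [[319, 35]; [35, 7]] and Mᵀf = [691, 80]ᵀ gives MᵀM·[β₁, β₀]ᵀ = Mᵀf.
det = 319·7 − 35² = 1008.
β₁ = (691·7 − 35·80)/1008 = 97/48; β₀ = (319·80 − 35·691)/1008 = 445/336.

β₁ = 2.021, β₀ = 1.324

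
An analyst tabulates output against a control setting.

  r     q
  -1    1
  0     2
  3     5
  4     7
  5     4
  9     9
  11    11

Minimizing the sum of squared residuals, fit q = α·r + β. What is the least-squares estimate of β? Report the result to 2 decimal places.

The normal equations are: 253·α + 31·β = 264;  31·α + 7·β = 39.
Δ = 253·7 − 31² = 810.
α = (264·7 − 31·39)/810 = 71/90; β = (253·39 − 31·264)/810 = 187/90.

β = 2.08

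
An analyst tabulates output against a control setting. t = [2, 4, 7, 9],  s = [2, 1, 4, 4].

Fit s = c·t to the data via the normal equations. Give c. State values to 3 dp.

The normal equations are: 150·c = 72.
Hence c = 72 / 150 ≈ 0.48.

c = 0.480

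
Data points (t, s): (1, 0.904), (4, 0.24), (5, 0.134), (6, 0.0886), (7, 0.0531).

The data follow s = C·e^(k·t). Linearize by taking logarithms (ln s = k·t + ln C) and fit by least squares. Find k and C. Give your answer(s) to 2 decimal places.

k = -0.47, C = 1.48

Linearized form: ln s = k·t + ln C. From the 5 transformed points,
Σt = 23.0000, Σ(t)² = 127.0000, Σln s = -8.8972, Σt·ln s = -50.9498.
Normal system: [[127.0000, 23.0000]; [23.0000, 5]]·[k, ln C]ᵀ = [-50.9498, -8.8972]ᵀ.
Δ = 127.0000·5 − (23.0000)² = 106.0000; k = (-50.9498·5 − 23.0000·-8.8972)/106.0000 = -0.47277, ln C = (127.0000·-8.8972 − 23.0000·-50.9498)/106.0000 = 0.39533, so C = exp(0.39533) = 1.48488.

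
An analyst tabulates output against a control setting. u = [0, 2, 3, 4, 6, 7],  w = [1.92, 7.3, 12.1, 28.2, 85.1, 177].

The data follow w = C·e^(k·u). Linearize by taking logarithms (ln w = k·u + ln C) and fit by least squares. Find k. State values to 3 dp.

k = 0.641

With ln wᵢ as the transformed response and uᵢ as the regressor:
Over the data: Σu = 22.0000, Σ(u)² = 114.0000, Σln w = 18.0927, Σu·ln w = 87.7087.
Normal system: [[114.0000, 22.0000]; [22.0000, 6]]·[k, ln C]ᵀ = [87.7087, 18.0927]ᵀ.
Slope k = (n·Σu·ln w − Σu·Σln w)/(n·Σ(u)² − (Σu)²) = (6·87.7087 − 22.0000·18.0927)/200.0000 = 0.64106; ln C = (Σln w − k·Σu)/n = 0.66489.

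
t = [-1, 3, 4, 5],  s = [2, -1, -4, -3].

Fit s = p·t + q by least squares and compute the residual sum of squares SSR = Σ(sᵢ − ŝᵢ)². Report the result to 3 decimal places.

Sums needed: Σt·t = 51, Σt = 11, Σ1 = 4.
And Σt·s = -36, Σs = -6.
So XᵀX·[p, q]ᵀ = Xᵀs: [[51, 11]; [11, 4]]·[p, q]ᵀ = [-36, -6]ᵀ.
det = 51·4 − 11² = 83.
p = ((-36)·4 − 11·(-6))/83 = -78/83; q = (51·(-6) − 11·(-36))/83 = 90/83.
Residuals: -2/83, 61/83, -110/83, 51/83; SSR = 222/83.

SSR = 2.675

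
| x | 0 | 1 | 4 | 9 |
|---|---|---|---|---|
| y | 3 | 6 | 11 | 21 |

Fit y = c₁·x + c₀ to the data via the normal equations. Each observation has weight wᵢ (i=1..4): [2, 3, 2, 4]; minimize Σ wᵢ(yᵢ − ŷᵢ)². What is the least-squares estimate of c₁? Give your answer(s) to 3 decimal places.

c₁ = 1.938

From the data, Σwᵢ·x·x = 359, Σwᵢ·x = 47, Σwᵢ·1 = 11.
Right-hand side: Σwᵢ·x·y = 862, Σwᵢ·y = 130.
So MᵀWM·[c₁, c₀]ᵀ = MᵀWy: [[359, 47]; [47, 11]]·[c₁, c₀]ᵀ = [862, 130]ᵀ.
Eliminating c₀: 11·(row 1) − 47·(row 2) gives 1740·c₁ = 11·862 − 47·130 = 3372, so c₁ = 281/145.
Then c₀ = (130 − 47·(281/145))/11 = 513/145.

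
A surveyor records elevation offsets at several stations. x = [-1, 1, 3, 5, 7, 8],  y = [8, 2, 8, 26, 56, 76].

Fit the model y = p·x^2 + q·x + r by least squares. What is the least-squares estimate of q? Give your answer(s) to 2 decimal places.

Entries of AᵀA: Σx^2·x^2 = 7205, Σx^2·x = 1007, Σx^2 = 149, Σx·x = 149, Σx = 23, Σ1 = 6.
Right-hand side: Σx^2·y = 8340, Σx·y = 1148, Σy = 176.
So AᵀA·[p, q, r]ᵀ = Aᵀy: [[7205, 1007, 149]; [1007, 149, 23]; [149, 23, 6]]·[p, q, r]ᵀ = [8340, 1148, 176]ᵀ.
Inverting the 3×3 Gram matrix, [p, q, r]ᵀ = [5276/3489, -10652/3489, 4052/1163]ᵀ.

q = -3.05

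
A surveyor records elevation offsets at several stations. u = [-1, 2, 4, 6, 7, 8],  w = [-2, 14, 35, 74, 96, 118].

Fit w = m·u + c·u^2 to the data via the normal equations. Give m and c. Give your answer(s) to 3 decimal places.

m = 3.689, c = 1.404

Compute the Gram sums: Σu·u = 170, Σu·u^2 = 1142, Σu^2·u^2 = 8066.
Right-hand side: Σu·w = 2230, Σu^2·w = 15534.
XᵀX·[m, c]ᵀ = Xᵀw becomes [[170, 1142]; [1142, 8066]]·[m, c]ᵀ = [2230, 15534]ᵀ.
Determinant 170·8066 − 1142² = 67056.
m = (2230·8066 − 1142·15534)/67056 = 30919/8382; c = (170·15534 − 1142·2230)/67056 = 11765/8382.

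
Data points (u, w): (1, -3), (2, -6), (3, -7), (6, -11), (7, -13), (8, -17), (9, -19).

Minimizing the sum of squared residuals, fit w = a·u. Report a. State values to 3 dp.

a = -2.049

Compute the Gram sums: Σu·u = 244.
For Aᵀw: Σu·w = -500.
Hence a = -500 / 244 ≈ -2.04918.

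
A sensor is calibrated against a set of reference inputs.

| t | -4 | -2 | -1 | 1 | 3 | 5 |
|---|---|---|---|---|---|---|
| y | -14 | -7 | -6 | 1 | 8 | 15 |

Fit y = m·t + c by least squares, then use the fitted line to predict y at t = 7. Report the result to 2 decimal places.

Sums needed: Σt·t = 56, Σt = 2, Σ1 = 6.
Moment sums: Σt·y = 176, Σy = -3.
Eliminating c: 6·(row 1) − 2·(row 2) gives 332·m = 6·176 − 2·(-3) = 1062, so m = 531/166.
Then c = ((-3) − 2·(531/166))/6 = -130/83.
At t = 7: ŷ = (531/166)·(7) + (-130/83)·(1) = 3457/166.

ŷ = 20.83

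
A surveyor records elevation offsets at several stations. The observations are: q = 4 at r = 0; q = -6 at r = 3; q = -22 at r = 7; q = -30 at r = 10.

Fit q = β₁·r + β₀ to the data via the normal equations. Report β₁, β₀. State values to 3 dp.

With design matrix A, AᵀA = [[158, 20]; [20, 4]] and Aᵀq = [-472, -54]ᵀ.
Δ = 158·4 − 20² = 232.
β₁ = ((-472)·4 − 20·(-54))/232 = -101/29; β₀ = (158·(-54) − 20·(-472))/232 = 227/58.

β₁ = -3.483, β₀ = 3.914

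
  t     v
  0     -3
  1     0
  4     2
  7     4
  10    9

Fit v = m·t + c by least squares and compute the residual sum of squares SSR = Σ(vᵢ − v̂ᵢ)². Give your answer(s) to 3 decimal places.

Normal-equation sums: Σt·t = 166, Σt = 22, Σ1 = 5.
Right-hand side: Σt·v = 126, Σv = 12.
Eliminating c: 5·(row 1) − 22·(row 2) gives 346·m = 5·126 − 22·12 = 366, so m = 183/173.
Then c = (12 − 22·(183/173))/5 = -390/173.
Residuals: -129/173, 207/173, 4/173, -199/173, 117/173; SSR = 652/173.

SSR = 3.769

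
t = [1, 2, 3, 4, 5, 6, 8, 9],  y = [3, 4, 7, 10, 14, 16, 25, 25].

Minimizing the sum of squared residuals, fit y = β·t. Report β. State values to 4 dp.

Normal-equation sums: Σt·t = 236.
For Aᵀy: Σt·y = 663.
Normal equations: [[236]]·[β]ᵀ = [663]ᵀ.
β = 663/236 = 2.80932.

β = 2.8093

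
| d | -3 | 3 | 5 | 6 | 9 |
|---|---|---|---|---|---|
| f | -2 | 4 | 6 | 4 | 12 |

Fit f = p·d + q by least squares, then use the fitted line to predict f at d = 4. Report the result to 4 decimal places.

Entries of MᵀM: Σd·d = 160, Σd = 20, Σ1 = 5.
And Σd·f = 180, Σf = 24.
MᵀM·[p, q]ᵀ = Mᵀf becomes [[160, 20]; [20, 5]]·[p, q]ᵀ = [180, 24]ᵀ.
det = 160·5 − 20² = 400.
p = (180·5 − 20·24)/400 = 21/20; q = (160·24 − 20·180)/400 = 3/5.
At d = 4: f̂ = (21/20)·(4) + (3/5)·(1) = 24/5.

f̂ = 4.8000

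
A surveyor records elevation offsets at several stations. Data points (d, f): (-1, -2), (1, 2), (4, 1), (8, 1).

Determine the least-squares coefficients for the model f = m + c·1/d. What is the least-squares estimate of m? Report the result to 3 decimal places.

m = 0.308

Compute the Gram sums: Σ1 = 4, Σ1/d = 3/8, Σ1/d·1/d = 133/64.
For Xᵀf: Σf = 2, Σ1/d·f = 35/8.
So XᵀX·[m, c]ᵀ = Xᵀf: [[4, 3/8]; [3/8, 133/64]]·[m, c]ᵀ = [2, 35/8]ᵀ.
det = 4·(133/64) − (3/8)² = 523/64.
m = (2·(133/64) − (3/8)·(35/8))/(523/64) = 161/523; c = (4·(35/8) − (3/8)·2)/(523/64) = 1072/523.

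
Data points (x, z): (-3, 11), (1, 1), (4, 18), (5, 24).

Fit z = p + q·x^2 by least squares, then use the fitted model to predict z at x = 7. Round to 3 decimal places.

Normal-equation sums: Σ1 = 4, Σx^2 = 51, Σx^2·x^2 = 963.
Right-hand side: Σz = 54, Σx^2·z = 988.
Eliminating q: 963·(row 1) − 51·(row 2) gives 1251·p = 963·54 − 51·988 = 1614, so p = 538/417.
Then q = (988 − 51·(538/417))/963 = 1198/1251.
At x = 7: ẑ = (538/417)·(1) + (1198/1251)·(49) = 60316/1251.

ẑ = 48.214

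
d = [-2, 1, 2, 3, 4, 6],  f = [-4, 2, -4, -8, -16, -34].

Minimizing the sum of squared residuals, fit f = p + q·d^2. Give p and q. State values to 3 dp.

p = 0.808, q = -0.984

The normal system XᵀX·[p, q]ᵀ = Xᵀf is [[6, 70]; [70, 1666]]·[p, q]ᵀ = [-64, -1582]ᵀ.
Eliminating q: 1666·(row 1) − 70·(row 2) gives 5096·p = 1666·(-64) − 70·(-1582) = 4116, so p = 21/26.
Then q = ((-1582) − 70·(21/26))/1666 = -179/182.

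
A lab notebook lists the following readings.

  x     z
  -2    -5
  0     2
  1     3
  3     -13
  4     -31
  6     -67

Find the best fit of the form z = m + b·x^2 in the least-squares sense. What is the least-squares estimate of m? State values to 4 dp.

m = 3.1786

Forming AᵀA = [[6, 66]; [66, 1650]] and Aᵀz = [-111, -3042]ᵀ gives AᵀA·[m, b]ᵀ = Aᵀz.
Δ = 6·1650 − 66² = 5544.
m = ((-111)·1650 − 66·(-3042))/5544 = 89/28; b = (6·(-3042) − 66·(-111))/5544 = -607/308.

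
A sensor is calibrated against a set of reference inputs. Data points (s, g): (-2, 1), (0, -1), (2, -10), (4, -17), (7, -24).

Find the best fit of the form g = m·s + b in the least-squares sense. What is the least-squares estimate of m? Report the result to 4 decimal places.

m = -2.9877

Forming XᵀX = [[73, 11]; [11, 5]] and Xᵀg = [-258, -51]ᵀ gives XᵀX·[m, b]ᵀ = Xᵀg.
Determinant 73·5 − 11² = 244.
m = ((-258)·5 − 11·(-51))/244 = -729/244; b = (73·(-51) − 11·(-258))/244 = -885/244.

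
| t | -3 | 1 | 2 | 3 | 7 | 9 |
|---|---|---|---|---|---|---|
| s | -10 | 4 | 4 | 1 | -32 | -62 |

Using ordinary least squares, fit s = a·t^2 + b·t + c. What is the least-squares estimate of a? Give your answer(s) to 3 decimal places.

AᵀA·[a, b, c]ᵀ = Aᵀs reads: 9141·a + 1081·b + 153·c = -6651;  1081·a + 153·b + 19·c = -737;  153·a + 19·b + 6·c = -95.
Row-reducing yields a = -397117/391764, b = 237005/130588, c = 836003/195882.

a = -1.014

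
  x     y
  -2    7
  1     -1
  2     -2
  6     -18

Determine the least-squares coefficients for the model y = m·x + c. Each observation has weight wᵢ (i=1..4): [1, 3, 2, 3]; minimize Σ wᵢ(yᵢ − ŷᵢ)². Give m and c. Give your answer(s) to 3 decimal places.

Entries of AᵀWA: Σwᵢ·x·x = 123, Σwᵢ·x = 23, Σwᵢ·1 = 9.
Moment sums: Σwᵢ·x·y = -349, Σwᵢ·y = -54.
So AᵀWA·[m, c]ᵀ = AᵀWy: [[123, 23]; [23, 9]]·[m, c]ᵀ = [-349, -54]ᵀ.
Determinant 123·9 − 23² = 578.
m = ((-349)·9 − 23·(-54))/578 = -1899/578; c = (123·(-54) − 23·(-349))/578 = 1385/578.

m = -3.285, c = 2.396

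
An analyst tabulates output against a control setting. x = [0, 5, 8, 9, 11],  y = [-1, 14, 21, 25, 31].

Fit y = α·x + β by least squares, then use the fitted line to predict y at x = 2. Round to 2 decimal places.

ŷ = 4.80

The normal system AᵀA·[α, β]ᵀ = Aᵀy is [[291, 33]; [33, 5]]·[α, β]ᵀ = [804, 90]ᵀ.
det = 291·5 − 33² = 366.
α = (804·5 − 33·90)/366 = 175/61; β = (291·90 − 33·804)/366 = -57/61.
At x = 2: ŷ = (175/61)·(2) + (-57/61)·(1) = 293/61.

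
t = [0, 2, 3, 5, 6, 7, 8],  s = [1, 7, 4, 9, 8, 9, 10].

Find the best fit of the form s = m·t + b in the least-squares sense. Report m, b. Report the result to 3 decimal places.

With design matrix A, AᵀA = [[187, 31]; [31, 7]] and Aᵀs = [262, 48]ᵀ.
Δ = 187·7 − 31² = 348.
m = (262·7 − 31·48)/348 = 173/174; b = (187·48 − 31·262)/348 = 427/174.

m = 0.994, b = 2.454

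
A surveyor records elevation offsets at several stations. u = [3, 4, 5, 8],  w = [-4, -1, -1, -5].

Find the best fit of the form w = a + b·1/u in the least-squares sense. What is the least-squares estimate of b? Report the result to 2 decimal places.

b = 3.90

Normal-equation sums: Σ1 = 4, Σ1/u = 109/120, Σ1/u·1/u = 3301/14400.
For Aᵀw: Σw = -11, Σ1/u·w = -289/120.
So AᵀA·[a, b]ᵀ = Aᵀw: [[4, 109/120]; [109/120, 3301/14400]]·[a, b]ᵀ = [-11, -289/120]ᵀ.
Δ = 4·(3301/14400) − (109/120)² = 147/1600.
a = ((-11)·(3301/14400) − (109/120)·(-289/120))/(147/1600) = -4810/1323; b = (4·(-289/120) − (109/120)·(-11))/(147/1600) = 1720/441.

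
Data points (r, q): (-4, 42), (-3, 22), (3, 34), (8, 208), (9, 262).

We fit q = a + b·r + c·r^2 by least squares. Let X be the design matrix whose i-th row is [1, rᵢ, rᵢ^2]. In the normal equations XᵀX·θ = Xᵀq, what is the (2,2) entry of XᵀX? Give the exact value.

Row 2 ↔ basis r, column 2 ↔ basis r, so (XᵀX)_{2,2} = Σᵢ (r)·(r) = (-4)·(-4) + (-3)·(-3) + (3)·(3) + (8)·(8) + (9)·(9) = 179.

179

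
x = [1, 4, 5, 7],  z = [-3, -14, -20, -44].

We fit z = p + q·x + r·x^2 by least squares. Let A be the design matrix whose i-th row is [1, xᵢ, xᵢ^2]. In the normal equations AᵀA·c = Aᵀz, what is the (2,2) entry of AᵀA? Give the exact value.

Row 2 ↔ basis x, column 2 ↔ basis x, so (AᵀA)_{2,2} = Σᵢ (x)·(x) = (1)·(1) + (4)·(4) + (5)·(5) + (7)·(7) = 91.

91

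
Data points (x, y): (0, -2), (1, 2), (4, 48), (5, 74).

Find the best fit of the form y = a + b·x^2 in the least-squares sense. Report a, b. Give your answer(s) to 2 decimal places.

a = -1.38, b = 3.04

Compute the Gram sums: Σ1 = 4, Σx^2 = 42, Σx^2·x^2 = 882.
Right-hand side: Σy = 122, Σx^2·y = 2620.
AᵀA·[a, b]ᵀ = Aᵀy becomes [[4, 42]; [42, 882]]·[a, b]ᵀ = [122, 2620]ᵀ.
Determinant 4·882 − 42² = 1764.
a = (122·882 − 42·2620)/1764 = -29/21; b = (4·2620 − 42·122)/1764 = 1339/441.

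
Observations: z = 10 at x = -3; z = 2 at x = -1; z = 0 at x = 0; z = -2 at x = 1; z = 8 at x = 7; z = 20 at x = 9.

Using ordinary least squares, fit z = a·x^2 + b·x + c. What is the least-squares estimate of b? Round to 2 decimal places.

Compute the Gram sums: Σx^2·x^2 = 9045, Σx^2·x = 1045, Σx^2 = 141, Σx·x = 141, Σx = 13, Σ1 = 6.
And Σx^2·z = 2102, Σx·z = 202, Σz = 38.
Inverting the 3×3 Gram matrix, [a, b, c]ᵀ = [23961/49922, -104093/49922, -10688/24961]ᵀ.

b = -2.09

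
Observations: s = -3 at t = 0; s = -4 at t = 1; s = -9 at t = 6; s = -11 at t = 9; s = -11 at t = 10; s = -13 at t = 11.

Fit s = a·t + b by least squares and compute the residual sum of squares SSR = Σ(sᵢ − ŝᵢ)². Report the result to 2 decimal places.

SSR = 1.21

Normal-equation sums: Σt·t = 339, Σt = 37, Σ1 = 6.
Right-hand side: Σt·s = -410, Σs = -51.
Eliminating b: 6·(row 1) − 37·(row 2) gives 665·a = 6·(-410) − 37·(-51) = -573, so a = -573/665.
Then b = ((-51) − 37·(-573/665))/6 = -2119/665.
Residuals: 124/665, 32/665, -428/665, -39/665, 534/665, -223/665; SSR = 806/665.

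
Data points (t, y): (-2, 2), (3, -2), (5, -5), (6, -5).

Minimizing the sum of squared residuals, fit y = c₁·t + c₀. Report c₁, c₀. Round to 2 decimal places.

The normal system MᵀM·[c₁, c₀]ᵀ = Mᵀy is [[74, 12]; [12, 4]]·[c₁, c₀]ᵀ = [-65, -10]ᵀ.
Determinant 74·4 − 12² = 152.
c₁ = ((-65)·4 − 12·(-10))/152 = -35/38; c₀ = (74·(-10) − 12·(-65))/152 = 5/19.

c₁ = -0.92, c₀ = 0.26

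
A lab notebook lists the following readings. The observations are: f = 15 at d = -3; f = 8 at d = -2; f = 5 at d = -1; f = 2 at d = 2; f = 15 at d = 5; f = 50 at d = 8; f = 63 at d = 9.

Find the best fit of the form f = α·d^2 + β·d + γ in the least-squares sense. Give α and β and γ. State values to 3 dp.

With design matrix A, AᵀA = [[11396, 1338, 188]; [1338, 188, 18]; [188, 18, 7]] and Aᵀf = [8858, 980, 158]ᵀ.
Solving the 3×3 system (Gaussian elimination) gives α = 286424/296009, β = -528847/296009, γ = 348708/296009.

α = 0.968, β = -1.787, γ = 1.178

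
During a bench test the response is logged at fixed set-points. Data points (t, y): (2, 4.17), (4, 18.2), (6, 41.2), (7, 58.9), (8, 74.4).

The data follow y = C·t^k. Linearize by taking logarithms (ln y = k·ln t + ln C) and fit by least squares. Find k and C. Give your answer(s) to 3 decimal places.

k = 2.088, C = 0.990

With ln yᵢ as the transformed response and ln tᵢ as the regressor:
Σln t = 7.8966, Σ(ln t)² = 13.7233, Σln y = 16.4331, Σln t·ln y = 28.5670.
Normal system: [[13.7233, 7.8966]; [7.8966, 5]]·[k, ln C]ᵀ = [28.5670, 16.4331]ᵀ.
Δ = 13.7233·5 − (7.8966)² = 6.2610; k = (28.5670·5 − 7.8966·16.4331)/6.2610 = 2.08759, ln C = (13.7233·16.4331 − 7.8966·28.5670)/6.2610 = -0.01034, so C = exp(-0.01034) = 0.98971.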